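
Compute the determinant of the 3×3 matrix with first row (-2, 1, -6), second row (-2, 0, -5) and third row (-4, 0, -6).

The determinant is 8.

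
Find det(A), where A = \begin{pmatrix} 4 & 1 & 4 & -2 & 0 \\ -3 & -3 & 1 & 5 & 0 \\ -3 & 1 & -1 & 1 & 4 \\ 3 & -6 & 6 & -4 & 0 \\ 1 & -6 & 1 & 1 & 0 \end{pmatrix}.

|A| = 2536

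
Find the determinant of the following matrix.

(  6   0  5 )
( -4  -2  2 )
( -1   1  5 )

-102

Expand along row 1:
  + 6 · |-2 2; 1 5| = 6·(-10 − 2) = -72
  + 5 · |-4 -2; -1 1| = 5·(-4 − 2) = -30
Sum: (-72) + (-30) = -102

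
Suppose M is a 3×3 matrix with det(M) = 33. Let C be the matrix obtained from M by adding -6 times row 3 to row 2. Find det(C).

Adding a multiple of one row to another leaves the determinant unchanged.
det(C) = (1)·(33) = 33

33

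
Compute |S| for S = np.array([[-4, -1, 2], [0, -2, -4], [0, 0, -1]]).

S is upper triangular, so det(S) is the product of the diagonal entries:
det = (-4) · (-2) · (-1) = -8

det(S) = -8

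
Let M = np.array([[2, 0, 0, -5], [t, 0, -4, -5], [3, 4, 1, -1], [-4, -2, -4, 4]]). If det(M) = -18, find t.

Expanding along the column containing t, det(M) is linear in t: det(M) = (-70)·t + (52).
Set (-70)·t + (52) = -18  ⇒  (-70)·t = -70  ⇒  t = 1.

1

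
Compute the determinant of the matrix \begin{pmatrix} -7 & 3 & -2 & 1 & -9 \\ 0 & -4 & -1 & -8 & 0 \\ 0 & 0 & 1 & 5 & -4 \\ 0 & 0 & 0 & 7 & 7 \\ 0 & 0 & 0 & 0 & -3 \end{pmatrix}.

The determinant is -588.

The matrix is upper triangular, so the determinant is the product of the diagonal entries:
det = (-7) · (-4) · (1) · (7) · (-3) = -588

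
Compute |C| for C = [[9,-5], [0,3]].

27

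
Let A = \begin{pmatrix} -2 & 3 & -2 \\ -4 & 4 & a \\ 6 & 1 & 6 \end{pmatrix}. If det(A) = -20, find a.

-5

Expanding along the column containing a, det(A) is linear in a: det(A) = (20)·a + (80).
Set (20)·a + (80) = -20  ⇒  (20)·a = -100  ⇒  a = -5.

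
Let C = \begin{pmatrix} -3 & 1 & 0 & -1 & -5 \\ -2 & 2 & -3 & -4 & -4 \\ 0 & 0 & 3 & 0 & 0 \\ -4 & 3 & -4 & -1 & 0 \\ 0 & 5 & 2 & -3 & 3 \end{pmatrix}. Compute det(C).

Expand along row 3 (it has 4 zeros):
  + (3) · M_33   where M_33 = det([-3 1 -1 -5; -2 2 -4 -4; -4 3 -1 0; 0 5 -3 3]) = 186
det = (+1)·(3)·(186) = 558

det(C) = 558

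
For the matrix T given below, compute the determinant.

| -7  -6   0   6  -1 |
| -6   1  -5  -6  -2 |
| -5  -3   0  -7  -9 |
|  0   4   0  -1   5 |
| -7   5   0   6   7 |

Expand along column 3 (it has 4 zeros):
  − (-5) · M_23   where M_23 = det([-7 -6 6 -1; -5 -3 -7 -9; 0 4 -1 5; -7 5 6 7]) = 2527
det = (-1)·(-5)·(2527) = 12635

12635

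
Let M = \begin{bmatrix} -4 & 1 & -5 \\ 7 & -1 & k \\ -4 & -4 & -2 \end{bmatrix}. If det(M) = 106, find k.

k = 3

Expanding along the row containing k, det(M) is linear in k: det(M) = (-20)·k + (166).
Set (-20)·k + (166) = 106  ⇒  (-20)·k = -60  ⇒  k = 3.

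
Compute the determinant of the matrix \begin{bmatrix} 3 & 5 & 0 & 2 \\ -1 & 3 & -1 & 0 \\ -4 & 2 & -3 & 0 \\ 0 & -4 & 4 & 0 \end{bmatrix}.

-72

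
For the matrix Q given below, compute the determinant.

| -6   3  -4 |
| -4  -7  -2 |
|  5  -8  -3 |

Expand along column 1:
  + (-6) · |-7 -2; -8 -3| = (-6)·(21 − 16) = -30
  − (-4) · |3 -4; -8 -3| = −(-4)·(-9 − 32) = -164
  + 5 · |3 -4; -7 -2| = 5·(-6 − 28) = -170
Sum: (-30) + (-164) + (-170) = -364

|Q| = -364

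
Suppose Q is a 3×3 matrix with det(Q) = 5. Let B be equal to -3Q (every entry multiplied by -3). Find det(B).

For a 3×3 matrix, det(-3Q) = (-3)^3·det(Q) = -27·det(Q).
det(B) = (-27)·(5) = -135

det(B) = -135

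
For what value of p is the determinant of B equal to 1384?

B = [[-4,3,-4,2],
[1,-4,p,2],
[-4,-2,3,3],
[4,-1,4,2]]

p = -9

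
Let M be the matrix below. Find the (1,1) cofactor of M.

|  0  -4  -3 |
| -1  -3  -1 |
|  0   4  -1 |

7

Delete row 1 and column 1; the remaining 2×2 submatrix is [-3 -1; 4 -1].
Its determinant is (-3)·(-1) − (-1)·4 = 7.
The cofactor carries sign (−1)^(1+1) = +1, so C_{1,1} = +(7) = 7.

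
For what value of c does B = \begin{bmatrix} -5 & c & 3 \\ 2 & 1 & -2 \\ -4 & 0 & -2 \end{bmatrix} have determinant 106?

Expanding along the column containing c, det(B) is linear in c: det(B) = (12)·c + (22).
Set (12)·c + (22) = 106  ⇒  (12)·c = 84  ⇒  c = 7.

7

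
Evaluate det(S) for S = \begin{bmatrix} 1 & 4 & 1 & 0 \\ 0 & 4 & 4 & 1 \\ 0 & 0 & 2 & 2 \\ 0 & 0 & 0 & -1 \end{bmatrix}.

|S| = -8

S is upper triangular, so det(S) is the product of the diagonal entries:
det = (1) · (4) · (2) · (-1) = -8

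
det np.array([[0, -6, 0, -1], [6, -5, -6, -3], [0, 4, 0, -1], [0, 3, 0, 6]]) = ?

Expand along column 1 (it has 3 zeros):
  − (6) · M_21   where M_21 = det([-6 0 -1; 4 0 -1; 3 0 6]) = 0
det = (-1)·(6)·(0) = 0

0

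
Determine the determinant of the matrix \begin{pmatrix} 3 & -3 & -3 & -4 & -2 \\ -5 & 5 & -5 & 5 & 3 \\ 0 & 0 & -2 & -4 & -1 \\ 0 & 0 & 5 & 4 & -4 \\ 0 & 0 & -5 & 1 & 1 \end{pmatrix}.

0

The matrix is block upper-triangular with a 2×2 block and a 3×3 block on the diagonal, so its determinant equals the product of the determinants of the diagonal blocks.
det of the 2×2 block = 0
det of the 3×3 block = -101
det = (0)·(-101) = 0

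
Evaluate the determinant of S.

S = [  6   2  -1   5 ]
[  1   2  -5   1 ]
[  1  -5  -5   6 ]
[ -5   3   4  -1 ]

Expand along row 1:
  + (6) · M_11   where M_11 = det([2 -5 1; -5 -5 6; 3 4 -1]) = -108
  − (2) · M_12   where M_12 = det([1 -5 1; 1 -5 6; -5 4 -1]) = 105
  + (-1) · M_13   where M_13 = det([1 2 1; 1 -5 6; -5 3 -1]) = -93
  − (5) · M_14   where M_14 = det([1 2 -5; 1 -5 -5; -5 3 4]) = 147
det = (+1)·(6)·(-108) + (-1)·(2)·(105) + (+1)·(-1)·(-93) + (-1)·(5)·(147) = -1500

det(S) = -1500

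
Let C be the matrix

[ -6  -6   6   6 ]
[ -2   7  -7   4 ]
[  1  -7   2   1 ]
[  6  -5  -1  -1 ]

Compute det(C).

|C| = 786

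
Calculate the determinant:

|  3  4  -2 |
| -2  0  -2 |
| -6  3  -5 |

38

Expand along row 2:
  − (-2) · |4 -2; 3 -5| = −(-2)·(-20 − (-6)) = -28
  − (-2) · |3 4; -6 3| = −(-2)·(9 − (-24)) = 66
Sum: (-28) + (66) = 38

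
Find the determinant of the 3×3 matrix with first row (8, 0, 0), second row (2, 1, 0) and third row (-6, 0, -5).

The matrix is lower triangular, so the determinant is the product of the diagonal entries:
det = (8) · (1) · (-5) = -40

-40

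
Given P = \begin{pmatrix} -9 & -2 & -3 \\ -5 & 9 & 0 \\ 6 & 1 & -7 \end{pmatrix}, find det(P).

|P| = 814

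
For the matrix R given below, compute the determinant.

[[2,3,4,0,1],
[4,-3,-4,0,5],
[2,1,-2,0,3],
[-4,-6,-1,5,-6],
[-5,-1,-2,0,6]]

Expand along column 4 (it has 4 zeros):
  + (5) · M_44   where M_44 = det([2 3 4 1; 4 -3 -4 5; 2 1 -2 3; -5 -1 -2 6]) = 624
det = (+1)·(5)·(624) = 3120

|R| = 3120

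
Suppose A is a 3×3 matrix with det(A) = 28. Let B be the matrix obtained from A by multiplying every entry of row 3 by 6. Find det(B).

det(B) = 168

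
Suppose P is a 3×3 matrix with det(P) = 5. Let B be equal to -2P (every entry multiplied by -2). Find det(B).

For a 3×3 matrix, det(-2P) = (-2)^3·det(P) = -8·det(P).
det(B) = (-8)·(5) = -40

det(B) = -40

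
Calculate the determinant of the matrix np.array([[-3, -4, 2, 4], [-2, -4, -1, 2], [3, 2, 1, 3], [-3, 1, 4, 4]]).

The determinant is 151.

Expand along row 1:
  + (-3) · M_11   where M_11 = det([-4 -1 2; 2 1 3; 1 4 4]) = 51
  − (-4) · M_12   where M_12 = det([-2 -1 2; 3 1 3; -3 4 4]) = 67
  + (2) · M_13   where M_13 = det([-2 -4 2; 3 2 3; -3 1 4]) = 92
  − (4) · M_14   where M_14 = det([-2 -4 -1; 3 2 1; -3 1 4]) = 37
det = (+1)·(-3)·(51) + (-1)·(-4)·(67) + (+1)·(2)·(92) + (-1)·(4)·(37) = 151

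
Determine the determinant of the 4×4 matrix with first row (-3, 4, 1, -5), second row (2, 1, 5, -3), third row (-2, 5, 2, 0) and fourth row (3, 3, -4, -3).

Expand along row 3 (it has 1 zero):
  + (-2) · M_31   where M_31 = det([4 1 -5; 1 5 -3; 3 -4 -3]) = -19
  − (5) · M_32   where M_32 = det([-3 1 -5; 2 5 -3; 3 -4 -3]) = 193
  + (2) · M_33   where M_33 = det([-3 4 -5; 2 1 -3; 3 3 -3]) = -45
det = (+1)·(-2)·(-19) + (-1)·(5)·(193) + (+1)·(2)·(-45) = -1017

The determinant is -1017.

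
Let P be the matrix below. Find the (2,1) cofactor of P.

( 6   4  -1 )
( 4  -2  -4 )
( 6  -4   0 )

4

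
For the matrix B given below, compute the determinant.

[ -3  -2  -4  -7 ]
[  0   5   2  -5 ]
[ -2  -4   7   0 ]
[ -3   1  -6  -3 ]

det(B) = -1223

Expand along row 2 (it has 1 zero):
  + (5) · M_22   where M_22 = det([-3 -4 -7; -2 7 0; -3 -6 -3]) = -144
  − (2) · M_23   where M_23 = det([-3 -2 -7; -2 -4 0; -3 1 -3]) = 74
  + (-5) · M_24   where M_24 = det([-3 -2 -4; -2 -4 7; -3 1 -6]) = 71
det = (+1)·(5)·(-144) + (-1)·(2)·(74) + (+1)·(-5)·(71) = -1223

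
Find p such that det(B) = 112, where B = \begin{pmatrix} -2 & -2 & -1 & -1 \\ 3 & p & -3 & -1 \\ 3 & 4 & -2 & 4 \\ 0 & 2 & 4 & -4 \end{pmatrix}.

6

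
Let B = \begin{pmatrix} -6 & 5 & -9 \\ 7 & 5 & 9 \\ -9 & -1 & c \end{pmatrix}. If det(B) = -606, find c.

Expanding along the row containing c, det(B) is linear in c: det(B) = (-65)·c + (-801).
Set (-65)·c + (-801) = -606  ⇒  (-65)·c = 195  ⇒  c = -3.

-3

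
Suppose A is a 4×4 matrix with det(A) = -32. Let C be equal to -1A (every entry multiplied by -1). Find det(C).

For a 4×4 matrix, det(-1A) = (-1)^4·det(A) = 1·det(A).
det(C) = (1)·(-32) = -32

-32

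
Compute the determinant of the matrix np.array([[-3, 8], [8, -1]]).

The determinant is -61.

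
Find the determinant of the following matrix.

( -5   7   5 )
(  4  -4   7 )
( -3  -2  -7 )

Expand along row 1:
  + (-5) · |-4 7; -2 -7| = (-5)·(28 − (-14)) = -210
  − 7 · |4 7; -3 -7| = −7·(-28 − (-21)) = 49
  + 5 · |4 -4; -3 -2| = 5·(-8 − 12) = -100
Sum: (-210) + (49) + (-100) = -261

-261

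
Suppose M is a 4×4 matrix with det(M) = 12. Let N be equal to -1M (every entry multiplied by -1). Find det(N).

12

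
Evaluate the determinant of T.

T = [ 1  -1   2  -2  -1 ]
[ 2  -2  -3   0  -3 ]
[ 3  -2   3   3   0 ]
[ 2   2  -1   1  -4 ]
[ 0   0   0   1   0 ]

|T| = 105

Expand along row 5 (it has 4 zeros):
  − (1) · M_54   where M_54 = det([1 -1 2 -1; 2 -2 -3 -3; 3 -2 3 0; 2 2 -1 -4]) = -105
det = (-1)·(1)·(-105) = 105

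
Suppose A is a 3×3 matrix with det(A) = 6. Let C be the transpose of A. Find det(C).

det(Aᵀ) = det(A).
det(C) = (1)·(6) = 6

det(C) = 6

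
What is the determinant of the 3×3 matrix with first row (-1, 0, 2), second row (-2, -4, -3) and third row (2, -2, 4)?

Expand along column 2:
  + (-4) · |-1 2; 2 4| = (-4)·(-4 − 4) = 32
  − (-2) · |-1 2; -2 -3| = −(-2)·(3 − (-4)) = 14
Sum: (32) + (14) = 46

46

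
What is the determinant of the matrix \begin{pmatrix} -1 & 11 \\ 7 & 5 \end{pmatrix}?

-82

det = (-1)·5 − 11·7 = -5 − 77 = -82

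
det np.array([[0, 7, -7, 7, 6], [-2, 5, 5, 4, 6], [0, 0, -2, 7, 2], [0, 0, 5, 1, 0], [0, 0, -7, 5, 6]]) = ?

The matrix is block upper-triangular with a 2×2 block and a 3×3 block on the diagonal, so its determinant equals the product of the determinants of the diagonal blocks.
det of the 2×2 block = 14
det of the 3×3 block = -158
det = (14)·(-158) = -2212

-2212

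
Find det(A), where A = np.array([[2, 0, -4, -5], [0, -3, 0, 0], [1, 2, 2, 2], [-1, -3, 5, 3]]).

69

Expand along row 2 (it has 3 zeros):
  + (-3) · M_22   where M_22 = det([2 -4 -5; 1 2 2; -1 5 3]) = -23
det = (+1)·(-3)·(-23) = 69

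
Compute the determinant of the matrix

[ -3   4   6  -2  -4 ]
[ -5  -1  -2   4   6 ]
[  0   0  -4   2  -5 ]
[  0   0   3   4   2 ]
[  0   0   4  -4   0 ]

The matrix is block upper-triangular with a 2×2 block and a 3×3 block on the diagonal, so its determinant equals the product of the determinants of the diagonal blocks.
det of the 2×2 block = 23
det of the 3×3 block = 124
det = (23)·(124) = 2852

The determinant is 2852.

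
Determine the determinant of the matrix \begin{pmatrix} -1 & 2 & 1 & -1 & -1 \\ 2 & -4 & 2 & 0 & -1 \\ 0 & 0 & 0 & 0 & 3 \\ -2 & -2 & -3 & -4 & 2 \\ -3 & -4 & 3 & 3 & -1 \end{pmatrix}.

The determinant is -972.

Expand along row 3 (it has 4 zeros):
  + (3) · M_35   where M_35 = det([-1 2 1 -1; 2 -4 2 0; -2 -2 -3 -4; -3 -4 3 3]) = -324
det = (+1)·(3)·(-324) = -972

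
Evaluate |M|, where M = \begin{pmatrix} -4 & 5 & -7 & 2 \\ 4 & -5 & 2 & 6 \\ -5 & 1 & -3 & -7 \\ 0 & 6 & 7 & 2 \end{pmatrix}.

|M| = 1350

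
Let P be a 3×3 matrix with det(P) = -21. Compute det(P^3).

det(P^3) = (det P)^3 = (-21)^3 = -9261

The determinant is -9261.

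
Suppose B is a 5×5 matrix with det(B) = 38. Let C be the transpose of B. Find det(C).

38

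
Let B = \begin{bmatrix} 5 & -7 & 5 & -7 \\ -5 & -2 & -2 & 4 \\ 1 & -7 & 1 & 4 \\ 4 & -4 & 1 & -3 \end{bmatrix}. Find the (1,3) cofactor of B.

The cofactor is -127.

Delete row 1 and column 3; the remaining 3×3 submatrix is [-5 -2 4; 1 -7 4; 4 -4 -3].
Its determinant is -127.
The cofactor carries sign (−1)^(1+3) = +1, so C_{1,3} = +(-127) = -127.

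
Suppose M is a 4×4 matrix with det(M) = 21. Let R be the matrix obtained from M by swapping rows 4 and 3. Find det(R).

-21

Swapping two rows multiplies the determinant by −1.
det(R) = (-1)·(21) = -21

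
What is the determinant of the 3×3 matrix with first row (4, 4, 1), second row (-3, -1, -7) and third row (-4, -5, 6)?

Expand along row 1:
  + 4 · |-1 -7; -5 6| = 4·(-6 − 35) = -164
  − 4 · |-3 -7; -4 6| = −4·(-18 − 28) = 184
  + 1 · |-3 -1; -4 -5| = 1·(15 − 4) = 11
Sum: (-164) + (184) + (11) = 31

The determinant is 31.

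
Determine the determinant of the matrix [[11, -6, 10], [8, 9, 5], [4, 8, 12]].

Expand along column 1:
  + 11 · |9 5; 8 12| = 11·(108 − 40) = 748
  − 8 · |-6 10; 8 12| = −8·(-72 − 80) = 1216
  + 4 · |-6 10; 9 5| = 4·(-30 − 90) = -480
Sum: (748) + (1216) + (-480) = 1484

1484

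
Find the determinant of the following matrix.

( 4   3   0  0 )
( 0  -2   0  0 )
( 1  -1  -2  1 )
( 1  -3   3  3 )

The matrix is block lower-triangular with a 2×2 block and a 2×2 block on the diagonal, so its determinant equals the product of the determinants of the diagonal blocks.
det of the 2×2 block = -8
det of the 2×2 block = -9
det = (-8)·(-9) = 72

The determinant is 72.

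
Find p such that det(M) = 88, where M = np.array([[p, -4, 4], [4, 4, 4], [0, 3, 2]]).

p = -2

Expanding along the row containing p, det(M) is linear in p: det(M) = (-4)·p + (80).
Set (-4)·p + (80) = 88  ⇒  (-4)·p = 8  ⇒  p = -2.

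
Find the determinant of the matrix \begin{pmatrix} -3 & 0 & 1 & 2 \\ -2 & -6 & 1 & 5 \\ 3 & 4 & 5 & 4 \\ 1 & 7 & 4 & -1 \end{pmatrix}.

-276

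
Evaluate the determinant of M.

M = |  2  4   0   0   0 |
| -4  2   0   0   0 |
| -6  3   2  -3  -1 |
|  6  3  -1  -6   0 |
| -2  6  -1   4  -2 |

The determinant is 800.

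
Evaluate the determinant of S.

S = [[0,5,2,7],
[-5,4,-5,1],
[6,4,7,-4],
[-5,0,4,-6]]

Expand along row 1 (it has 1 zero):
  − (5) · M_12   where M_12 = det([-5 -5 1; 6 7 -4; -5 4 -6]) = -91
  + (2) · M_13   where M_13 = det([-5 4 1; 6 4 -4; -5 0 -6]) = 364
  − (7) · M_14   where M_14 = det([-5 4 -5; 6 4 7; -5 0 4]) = -416
det = (-1)·(5)·(-91) + (+1)·(2)·(364) + (-1)·(7)·(-416) = 4095

The determinant is 4095.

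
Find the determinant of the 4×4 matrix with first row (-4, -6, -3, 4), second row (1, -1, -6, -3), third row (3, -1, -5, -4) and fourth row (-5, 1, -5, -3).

Expand along row 1:
  + (-4) · M_11   where M_11 = det([-1 -6 -3; -1 -5 -4; 1 -5 -3]) = 17
  − (-6) · M_12   where M_12 = det([1 -6 -3; 3 -5 -4; -5 -5 -3]) = -59
  + (-3) · M_13   where M_13 = det([1 -1 -3; 3 -1 -4; -5 1 -3]) = -16
  − (4) · M_14   where M_14 = det([1 -1 -6; 3 -1 -5; -5 1 -5]) = -18
det = (+1)·(-4)·(17) + (-1)·(-6)·(-59) + (+1)·(-3)·(-16) + (-1)·(4)·(-18) = -302

-302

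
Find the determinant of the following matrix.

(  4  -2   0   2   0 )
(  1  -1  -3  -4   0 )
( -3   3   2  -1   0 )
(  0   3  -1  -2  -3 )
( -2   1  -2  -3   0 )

Expand along column 5 (it has 4 zeros):
  − (-3) · M_45   where M_45 = det([4 -2 0 2; 1 -1 -3 -4; -3 3 2 -1; -2 1 -2 -3]) = 24
det = (-1)·(-3)·(24) = 72

The determinant is 72.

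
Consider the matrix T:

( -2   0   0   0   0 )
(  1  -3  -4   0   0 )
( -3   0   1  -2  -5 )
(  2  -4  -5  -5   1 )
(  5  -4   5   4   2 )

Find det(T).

Expand along row 1 (it has 4 zeros):
  + (-2) · M_11   where M_11 = det([-3 -4 0 0; 0 1 -2 -5; -4 -5 -5 1; -4 5 4 2]) = 895
det = (+1)·(-2)·(895) = -1790

|T| = -1790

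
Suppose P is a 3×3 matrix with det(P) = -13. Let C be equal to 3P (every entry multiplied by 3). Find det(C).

For a 3×3 matrix, det(3P) = 3^3·det(P) = 27·det(P).
det(C) = (27)·(-13) = -351

det(C) = -351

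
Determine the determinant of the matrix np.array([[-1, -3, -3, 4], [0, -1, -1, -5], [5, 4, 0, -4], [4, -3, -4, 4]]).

The determinant is -309.

Expand along row 2 (it has 1 zero):
  + (-1) · M_22   where M_22 = det([-1 -3 4; 5 0 -4; 4 -4 4]) = 44
  − (-1) · M_23   where M_23 = det([-1 -3 4; 5 4 -4; 4 -3 4]) = -20
  + (-5) · M_24   where M_24 = det([-1 -3 -3; 5 4 0; 4 -3 -4]) = 49
det = (+1)·(-1)·(44) + (-1)·(-1)·(-20) + (+1)·(-5)·(49) = -309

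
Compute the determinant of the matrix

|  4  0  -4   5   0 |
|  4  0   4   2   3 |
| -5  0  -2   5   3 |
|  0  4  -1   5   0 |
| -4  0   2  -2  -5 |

The determinant is -6312.

Expand along column 2 (it has 4 zeros):
  + (4) · M_42   where M_42 = det([4 -4 5 0; 4 4 2 3; -5 -2 5 3; -4 2 -2 -5]) = -1578
det = (+1)·(4)·(-1578) = -6312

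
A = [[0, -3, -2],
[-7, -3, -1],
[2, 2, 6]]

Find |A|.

Expand along column 1:
  − (-7) · |-3 -2; 2 6| = −(-7)·(-18 − (-4)) = -98
  + 2 · |-3 -2; -3 -1| = 2·(3 − 6) = -6
Sum: (-98) + (-6) = -104

-104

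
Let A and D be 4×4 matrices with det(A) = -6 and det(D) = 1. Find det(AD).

det(AD) = det(A)·det(D) = (-6)·(1) = -6

-6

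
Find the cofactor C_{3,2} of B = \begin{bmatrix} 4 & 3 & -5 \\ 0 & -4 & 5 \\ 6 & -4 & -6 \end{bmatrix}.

-20

Delete row 3 and column 2; the remaining 2×2 submatrix is [4 -5; 0 5].
Its determinant is 4·5 − (-5)·0 = 20.
The cofactor carries sign (−1)^(3+2) = −1, so C_{3,2} = −(20) = -20.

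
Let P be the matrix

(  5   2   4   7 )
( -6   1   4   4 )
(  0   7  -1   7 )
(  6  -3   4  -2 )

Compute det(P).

|P| = 1130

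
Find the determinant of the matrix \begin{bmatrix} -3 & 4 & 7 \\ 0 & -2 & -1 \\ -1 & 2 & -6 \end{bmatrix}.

-52

Expand along column 1:
  + (-3) · |-2 -1; 2 -6| = (-3)·(12 − (-2)) = -42
  + (-1) · |4 7; -2 -1| = (-1)·(-4 − (-14)) = -10
Sum: (-42) + (-10) = -52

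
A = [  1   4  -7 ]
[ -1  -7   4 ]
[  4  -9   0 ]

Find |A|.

-159

Expand along column 3:
  + (-7) · |-1 -7; 4 -9| = (-7)·(9 − (-28)) = -259
  − 4 · |1 4; 4 -9| = −4·(-9 − 16) = 100
Sum: (-259) + (100) = -159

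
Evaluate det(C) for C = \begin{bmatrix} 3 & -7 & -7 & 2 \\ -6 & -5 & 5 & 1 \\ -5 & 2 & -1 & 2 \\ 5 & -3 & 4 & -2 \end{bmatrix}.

Expand along row 1:
  + (3) · M_11   where M_11 = det([-5 5 1; 2 -1 2; -3 4 -2]) = 25
  − (-7) · M_12   where M_12 = det([-6 5 1; -5 -1 2; 5 4 -2]) = 21
  + (-7) · M_13   where M_13 = det([-6 -5 1; -5 2 2; 5 -3 -2]) = -7
  − (2) · M_14   where M_14 = det([-6 -5 5; -5 2 -1; 5 -3 4]) = -80
det = (+1)·(3)·(25) + (-1)·(-7)·(21) + (+1)·(-7)·(-7) + (-1)·(2)·(-80) = 431

431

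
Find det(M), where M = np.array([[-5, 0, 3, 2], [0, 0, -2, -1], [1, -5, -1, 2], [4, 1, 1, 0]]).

Expand along row 2 (it has 2 zeros):
  − (-2) · M_23   where M_23 = det([-5 0 2; 1 -5 2; 4 1 0]) = 52
  + (-1) · M_24   where M_24 = det([-5 0 3; 1 -5 -1; 4 1 1]) = 83
det = (-1)·(-2)·(52) + (+1)·(-1)·(83) = 21

21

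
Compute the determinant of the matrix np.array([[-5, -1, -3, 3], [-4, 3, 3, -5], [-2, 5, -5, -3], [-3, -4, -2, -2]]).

Expand along row 1:
  + (-5) · M_11   where M_11 = det([3 3 -5; 5 -5 -3; -4 -2 -2]) = 228
  − (-1) · M_12   where M_12 = det([-4 3 -5; -2 -5 -3; -3 -2 -2]) = 54
  + (-3) · M_13   where M_13 = det([-4 3 -5; -2 5 -3; -3 -4 -2]) = -12
  − (3) · M_14   where M_14 = det([-4 3 3; -2 5 -5; -3 -4 -2]) = 222
det = (+1)·(-5)·(228) + (-1)·(-1)·(54) + (+1)·(-3)·(-12) + (-1)·(3)·(222) = -1716

-1716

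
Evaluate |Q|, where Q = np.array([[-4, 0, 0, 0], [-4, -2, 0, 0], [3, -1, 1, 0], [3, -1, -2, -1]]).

The determinant is -8.

Q is lower triangular, so det(Q) is the product of the diagonal entries:
det = (-4) · (-2) · (1) · (-1) = -8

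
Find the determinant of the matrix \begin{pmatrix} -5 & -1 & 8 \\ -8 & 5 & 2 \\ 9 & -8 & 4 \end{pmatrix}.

-78

Expand along column 1:
  + (-5) · |5 2; -8 4| = (-5)·(20 − (-16)) = -180
  − (-8) · |-1 8; -8 4| = −(-8)·(-4 − (-64)) = 480
  + 9 · |-1 8; 5 2| = 9·(-2 − 40) = -378
Sum: (-180) + (480) + (-378) = -78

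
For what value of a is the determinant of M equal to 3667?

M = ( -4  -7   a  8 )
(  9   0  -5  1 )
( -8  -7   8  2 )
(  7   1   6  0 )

7

Expanding along the row containing a, det(M) is linear in a: det(M) = (23)·a + (3506).
Set (23)·a + (3506) = 3667  ⇒  (23)·a = 161  ⇒  a = 7.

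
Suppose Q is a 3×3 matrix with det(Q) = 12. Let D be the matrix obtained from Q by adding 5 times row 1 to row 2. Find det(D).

12

Adding a multiple of one row to another leaves the determinant unchanged.
det(D) = (1)·(12) = 12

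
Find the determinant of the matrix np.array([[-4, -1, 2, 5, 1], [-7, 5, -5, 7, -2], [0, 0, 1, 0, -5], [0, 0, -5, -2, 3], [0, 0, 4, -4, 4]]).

3672

The matrix is block upper-triangular with a 2×2 block and a 3×3 block on the diagonal, so its determinant equals the product of the determinants of the diagonal blocks.
det of the 2×2 block = -27
det of the 3×3 block = -136
det = (-27)·(-136) = 3672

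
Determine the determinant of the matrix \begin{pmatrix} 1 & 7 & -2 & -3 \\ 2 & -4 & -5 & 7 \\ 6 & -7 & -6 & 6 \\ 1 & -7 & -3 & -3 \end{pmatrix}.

The determinant is 1633.

Expand along row 1:
  + (1) · M_11   where M_11 = det([-4 -5 7; -7 -6 6; -7 -3 -3]) = 24
  − (7) · M_12   where M_12 = det([2 -5 7; 6 -6 6; 1 -3 -3]) = -132
  + (-2) · M_13   where M_13 = det([2 -4 7; 6 -7 6; 1 -7 -3]) = -215
  − (-3) · M_14   where M_14 = det([2 -4 -5; 6 -7 -6; 1 -7 -3]) = 85
det = (+1)·(1)·(24) + (-1)·(7)·(-132) + (+1)·(-2)·(-215) + (-1)·(-3)·(85) = 1633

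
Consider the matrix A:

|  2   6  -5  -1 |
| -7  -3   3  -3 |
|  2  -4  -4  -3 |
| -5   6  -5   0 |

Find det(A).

Expand along row 4 (it has 1 zero):
  − (-5) · M_41   where M_41 = det([6 -5 -1; -3 3 -3; -4 -4 -3]) = -165
  + (6) · M_42   where M_42 = det([2 -5 -1; -7 3 -3; 2 -4 -3]) = 71
  − (-5) · M_43   where M_43 = det([2 6 -1; -7 -3 -3; 2 -4 -3]) = -202
det = (-1)·(-5)·(-165) + (+1)·(6)·(71) + (-1)·(-5)·(-202) = -1409

The determinant is -1409.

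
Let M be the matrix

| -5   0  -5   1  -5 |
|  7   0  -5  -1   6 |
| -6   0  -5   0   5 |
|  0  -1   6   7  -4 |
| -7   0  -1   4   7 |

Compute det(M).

det(M) = 2779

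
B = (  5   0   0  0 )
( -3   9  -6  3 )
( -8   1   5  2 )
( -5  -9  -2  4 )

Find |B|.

Expand along row 1 (it has 3 zeros):
  + (5) · M_11   where M_11 = det([9 -6 3; 1 5 2; -9 -2 4]) = 477
det = (+1)·(5)·(477) = 2385

The determinant is 2385.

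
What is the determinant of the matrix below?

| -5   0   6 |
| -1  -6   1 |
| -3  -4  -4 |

Expand along column 2:
  + (-6) · |-5 6; -3 -4| = (-6)·(20 − (-18)) = -228
  − (-4) · |-5 6; -1 1| = −(-4)·(-5 − (-6)) = 4
Sum: (-228) + (4) = -224

-224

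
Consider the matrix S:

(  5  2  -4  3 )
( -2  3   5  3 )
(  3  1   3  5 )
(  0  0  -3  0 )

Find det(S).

195

Expand along row 4 (it has 3 zeros):
  − (-3) · M_43   where M_43 = det([5 2 3; -2 3 3; 3 1 5]) = 65
det = (-1)·(-3)·(65) = 195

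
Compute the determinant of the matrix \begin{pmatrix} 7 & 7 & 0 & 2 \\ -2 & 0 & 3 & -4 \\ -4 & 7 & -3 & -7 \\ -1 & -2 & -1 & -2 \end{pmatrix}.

The determinant is 845.

Expand along row 1 (it has 1 zero):
  + (7) · M_11   where M_11 = det([0 3 -4; 7 -3 -7; -2 -1 -2]) = 136
  − (7) · M_12   where M_12 = det([-2 3 -4; -4 -3 -7; -1 -1 -2]) = -5
  − (2) · M_14   where M_14 = det([-2 0 3; -4 7 -3; -1 -2 -1]) = 71
det = (+1)·(7)·(136) + (-1)·(7)·(-5) + (-1)·(2)·(71) = 845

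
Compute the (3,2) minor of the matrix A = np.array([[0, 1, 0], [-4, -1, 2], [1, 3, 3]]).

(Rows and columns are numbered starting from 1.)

Delete row 3 and column 2; the remaining 2×2 submatrix is [0 0; -4 2].
Its determinant is 0·2 − 0·(-4) = 0.

0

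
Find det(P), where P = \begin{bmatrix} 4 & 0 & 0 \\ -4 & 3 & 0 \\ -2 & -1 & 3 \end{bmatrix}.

36

P is lower triangular, so det(P) is the product of the diagonal entries:
det = (4) · (3) · (3) = 36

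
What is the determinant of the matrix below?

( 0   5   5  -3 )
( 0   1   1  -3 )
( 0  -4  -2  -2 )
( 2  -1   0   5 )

-48

Expand along column 1 (it has 3 zeros):
  − (2) · M_41   where M_41 = det([5 5 -3; 1 1 -3; -4 -2 -2]) = 24
det = (-1)·(2)·(24) = -48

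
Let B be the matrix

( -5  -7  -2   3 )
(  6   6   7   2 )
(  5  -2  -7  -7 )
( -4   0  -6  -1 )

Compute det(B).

Expand along row 4 (it has 1 zero):
  − (-4) · M_41   where M_41 = det([-7 -2 3; 6 7 2; -2 -7 -7]) = 85
  − (-6) · M_43   where M_43 = det([-5 -7 3; 6 6 2; 5 -2 -7]) = -300
  + (-1) · M_44   where M_44 = det([-5 -7 -2; 6 6 7; 5 -2 -7]) = -315
det = (-1)·(-4)·(85) + (-1)·(-6)·(-300) + (+1)·(-1)·(-315) = -1145

det(B) = -1145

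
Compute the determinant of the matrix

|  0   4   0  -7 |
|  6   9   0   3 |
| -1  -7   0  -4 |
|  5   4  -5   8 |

1575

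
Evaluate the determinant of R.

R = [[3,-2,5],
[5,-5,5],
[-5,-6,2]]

|R| = -145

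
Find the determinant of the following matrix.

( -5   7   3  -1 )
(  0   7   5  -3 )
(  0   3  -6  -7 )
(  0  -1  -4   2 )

1105

Expand along column 1 (it has 3 zeros):
  + (-5) · M_11   where M_11 = det([7 5 -3; 3 -6 -7; -1 -4 2]) = -221
det = (+1)·(-5)·(-221) = 1105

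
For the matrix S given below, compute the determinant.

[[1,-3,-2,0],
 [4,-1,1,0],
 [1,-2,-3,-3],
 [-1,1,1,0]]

Expand along column 4 (it has 3 zeros):
  − (-3) · M_34   where M_34 = det([1 -3 -2; 4 -1 1; -1 1 1]) = 7
det = (-1)·(-3)·(7) = 21

21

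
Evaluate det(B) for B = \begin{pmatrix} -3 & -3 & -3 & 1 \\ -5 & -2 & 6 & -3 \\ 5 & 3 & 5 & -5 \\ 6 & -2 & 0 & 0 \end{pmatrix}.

|B| = -664

Expand along row 4 (it has 2 zeros):
  − (6) · M_41   where M_41 = det([-3 -3 1; -2 6 -3; 3 5 -5]) = 74
  + (-2) · M_42   where M_42 = det([-3 -3 1; -5 6 -3; 5 5 -5]) = 110
det = (-1)·(6)·(74) + (+1)·(-2)·(110) = -664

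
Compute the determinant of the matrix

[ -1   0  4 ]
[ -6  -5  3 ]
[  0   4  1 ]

-79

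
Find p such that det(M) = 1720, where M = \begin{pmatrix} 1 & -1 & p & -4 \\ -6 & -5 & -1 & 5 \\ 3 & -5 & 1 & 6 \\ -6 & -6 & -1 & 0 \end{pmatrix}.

-6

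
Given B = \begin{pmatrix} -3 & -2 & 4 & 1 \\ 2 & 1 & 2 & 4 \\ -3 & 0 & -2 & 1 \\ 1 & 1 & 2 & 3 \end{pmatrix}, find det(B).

det(B) = -48

Expand along row 3 (it has 1 zero):
  + (-3) · M_31   where M_31 = det([-2 4 1; 1 2 4; 1 2 3]) = 8
  + (-2) · M_33   where M_33 = det([-3 -2 1; 2 1 4; 1 1 3]) = 8
  − (1) · M_34   where M_34 = det([-3 -2 4; 2 1 2; 1 1 2]) = 8
det = (+1)·(-3)·(8) + (+1)·(-2)·(8) + (-1)·(1)·(8) = -48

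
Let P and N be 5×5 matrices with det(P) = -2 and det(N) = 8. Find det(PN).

det(PN) = det(P)·det(N) = (-2)·(8) = -16

|PN| = -16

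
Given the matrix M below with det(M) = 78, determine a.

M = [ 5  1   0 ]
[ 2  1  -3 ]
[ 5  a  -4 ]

7

Expanding along the row containing a, det(M) is linear in a: det(M) = (15)·a + (-27).
Set (15)·a + (-27) = 78  ⇒  (15)·a = 105  ⇒  a = 7.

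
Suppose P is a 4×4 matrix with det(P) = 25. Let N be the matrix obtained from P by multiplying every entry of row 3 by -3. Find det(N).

Scaling one row by -3 multiplies the determinant by -3.
det(N) = (-3)·(25) = -75

-75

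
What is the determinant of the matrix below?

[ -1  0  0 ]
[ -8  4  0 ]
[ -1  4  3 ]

The matrix is lower triangular, so the determinant is the product of the diagonal entries:
det = (-1) · (4) · (3) = -12

-12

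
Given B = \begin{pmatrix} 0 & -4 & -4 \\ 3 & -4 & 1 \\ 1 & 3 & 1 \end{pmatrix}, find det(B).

Expand along row 1:
  − (-4) · |3 1; 1 1| = −(-4)·(3 − 1) = 8
  + (-4) · |3 -4; 1 3| = (-4)·(9 − (-4)) = -52
Sum: (8) + (-52) = -44

|B| = -44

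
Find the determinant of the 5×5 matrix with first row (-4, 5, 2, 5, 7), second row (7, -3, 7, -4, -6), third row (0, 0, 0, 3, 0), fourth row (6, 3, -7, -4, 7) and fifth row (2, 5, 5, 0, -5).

The determinant is 18666.

Expand along row 3 (it has 4 zeros):
  − (3) · M_34   where M_34 = det([-4 5 2 7; 7 -3 7 -6; 6 3 -7 7; 2 5 5 -5]) = -6222
det = (-1)·(3)·(-6222) = 18666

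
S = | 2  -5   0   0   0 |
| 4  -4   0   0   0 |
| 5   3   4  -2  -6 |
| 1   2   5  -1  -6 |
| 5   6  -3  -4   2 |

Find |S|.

The determinant is 216.

S is block lower-triangular with a 2×2 block and a 3×3 block on the diagonal, so its determinant equals the product of the determinants of the diagonal blocks.
det of the 2×2 block = 12
det of the 3×3 block = 18
det = (12)·(18) = 216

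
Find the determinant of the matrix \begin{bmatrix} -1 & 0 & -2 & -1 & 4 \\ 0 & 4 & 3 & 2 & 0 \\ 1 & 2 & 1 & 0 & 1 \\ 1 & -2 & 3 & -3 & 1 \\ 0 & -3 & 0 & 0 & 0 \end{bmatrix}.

Expand along row 5 (it has 4 zeros):
  − (-3) · M_52   where M_52 = det([-1 -2 -1 4; 0 3 2 0; 1 1 0 1; 1 3 -3 1]) = -65
det = (-1)·(-3)·(-65) = -195

The determinant is -195.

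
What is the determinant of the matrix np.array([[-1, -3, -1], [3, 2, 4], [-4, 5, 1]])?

52

Expand along column 1:
  + (-1) · |2 4; 5 1| = (-1)·(2 − 20) = 18
  − 3 · |-3 -1; 5 1| = −3·(-3 − (-5)) = -6
  + (-4) · |-3 -1; 2 4| = (-4)·(-12 − (-2)) = 40
Sum: (18) + (-6) + (40) = 52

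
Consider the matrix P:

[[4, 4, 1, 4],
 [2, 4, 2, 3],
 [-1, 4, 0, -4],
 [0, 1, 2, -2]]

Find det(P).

Expand along row 3 (it has 1 zero):
  + (-1) · M_31   where M_31 = det([4 1 4; 4 2 3; 1 2 -2]) = -5
  − (4) · M_32   where M_32 = det([4 1 4; 2 2 3; 0 2 -2]) = -20
  − (-4) · M_34   where M_34 = det([4 4 1; 2 4 2; 0 1 2]) = 10
det = (+1)·(-1)·(-5) + (-1)·(4)·(-20) + (-1)·(-4)·(10) = 125

det(P) = 125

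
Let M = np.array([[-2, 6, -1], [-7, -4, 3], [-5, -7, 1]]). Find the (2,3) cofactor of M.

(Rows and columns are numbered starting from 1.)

Delete row 2 and column 3; the remaining 2×2 submatrix is [-2 6; -5 -7].
Its determinant is (-2)·(-7) − 6·(-5) = 44.
The cofactor carries sign (−1)^(2+3) = −1, so C_{2,3} = −(44) = -44.

The cofactor is -44.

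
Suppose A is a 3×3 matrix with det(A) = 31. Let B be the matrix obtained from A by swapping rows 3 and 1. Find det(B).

Swapping two rows multiplies the determinant by −1.
det(B) = (-1)·(31) = -31

The determinant is -31.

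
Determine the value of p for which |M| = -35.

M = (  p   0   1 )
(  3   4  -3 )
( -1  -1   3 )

p = -4

Expanding along the row containing p, det(M) is linear in p: det(M) = (9)·p + (1).
Set (9)·p + (1) = -35  ⇒  (9)·p = -36  ⇒  p = -4.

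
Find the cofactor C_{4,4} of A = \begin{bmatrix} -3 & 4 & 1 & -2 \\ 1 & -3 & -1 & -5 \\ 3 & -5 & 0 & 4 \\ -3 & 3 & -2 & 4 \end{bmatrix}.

The cofactor is 7.

Delete row 4 and column 4; the remaining 3×3 submatrix is [-3 4 1; 1 -3 -1; 3 -5 0].
Its determinant is 7.
The cofactor carries sign (−1)^(4+4) = +1, so C_{4,4} = +(7) = 7.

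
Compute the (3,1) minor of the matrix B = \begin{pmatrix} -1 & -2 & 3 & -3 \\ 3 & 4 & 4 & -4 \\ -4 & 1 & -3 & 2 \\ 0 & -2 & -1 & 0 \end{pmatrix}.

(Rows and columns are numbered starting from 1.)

Delete row 3 and column 1; the remaining 3×3 submatrix is [-2 3 -3; 4 4 -4; -2 -1 0].
Its determinant is 20.

The minor is 20.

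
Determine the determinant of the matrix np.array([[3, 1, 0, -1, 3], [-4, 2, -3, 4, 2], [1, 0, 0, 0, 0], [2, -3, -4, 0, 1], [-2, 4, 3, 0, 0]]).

-68

Expand along row 3 (it has 4 zeros):
  + (1) · M_31   where M_31 = det([1 0 -1 3; 2 -3 4 2; -3 -4 0 1; 4 3 0 0]) = -68
det = (+1)·(1)·(-68) = -68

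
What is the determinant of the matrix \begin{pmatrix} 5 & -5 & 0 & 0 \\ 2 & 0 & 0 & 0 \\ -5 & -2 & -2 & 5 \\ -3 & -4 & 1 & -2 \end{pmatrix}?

The matrix is block lower-triangular with a 2×2 block and a 2×2 block on the diagonal, so its determinant equals the product of the determinants of the diagonal blocks.
det of the 2×2 block = 10
det of the 2×2 block = -1
det = (10)·(-1) = -10

-10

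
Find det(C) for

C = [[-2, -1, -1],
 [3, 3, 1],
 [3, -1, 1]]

det(C) = 4

Expand along row 1:
  + (-2) · |3 1; -1 1| = (-2)·(3 − (-1)) = -8
  − (-1) · |3 1; 3 1| = −(-1)·(3 − 3) = 0
  + (-1) · |3 3; 3 -1| = (-1)·(-3 − 9) = 12
Sum: (-8) + (0) + (12) = 4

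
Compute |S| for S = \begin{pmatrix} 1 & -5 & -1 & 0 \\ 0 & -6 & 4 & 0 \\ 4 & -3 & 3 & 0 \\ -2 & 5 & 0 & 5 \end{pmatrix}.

Expand along column 4 (it has 3 zeros):
  + (5) · M_44   where M_44 = det([1 -5 -1; 0 -6 4; 4 -3 3]) = -110
det = (+1)·(5)·(-110) = -550

det(S) = -550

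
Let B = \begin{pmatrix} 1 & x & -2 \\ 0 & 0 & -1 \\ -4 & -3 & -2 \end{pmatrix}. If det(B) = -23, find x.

-5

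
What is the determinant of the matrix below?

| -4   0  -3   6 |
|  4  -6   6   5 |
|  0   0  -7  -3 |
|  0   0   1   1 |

The matrix is block upper-triangular with a 2×2 block and a 2×2 block on the diagonal, so its determinant equals the product of the determinants of the diagonal blocks.
det of the 2×2 block = 24
det of the 2×2 block = -4
det = (24)·(-4) = -96

-96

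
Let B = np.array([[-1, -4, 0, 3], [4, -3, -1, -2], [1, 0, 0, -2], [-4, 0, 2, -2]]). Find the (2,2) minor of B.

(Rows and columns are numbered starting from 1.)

Delete row 2 and column 2; the remaining 3×3 submatrix is [-1 0 3; 1 0 -2; -4 2 -2].
Its determinant is 2.

2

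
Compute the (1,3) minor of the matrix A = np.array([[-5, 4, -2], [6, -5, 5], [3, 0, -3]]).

The minor is 15.

Delete row 1 and column 3; the remaining 2×2 submatrix is [6 -5; 3 0].
Its determinant is 6·0 − (-5)·3 = 15.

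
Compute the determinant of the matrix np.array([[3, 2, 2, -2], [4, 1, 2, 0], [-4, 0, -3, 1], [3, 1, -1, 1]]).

The determinant is -24.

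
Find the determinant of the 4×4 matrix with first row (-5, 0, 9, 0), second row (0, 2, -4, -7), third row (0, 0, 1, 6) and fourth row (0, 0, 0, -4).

40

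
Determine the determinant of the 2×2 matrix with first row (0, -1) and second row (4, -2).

The determinant is 4.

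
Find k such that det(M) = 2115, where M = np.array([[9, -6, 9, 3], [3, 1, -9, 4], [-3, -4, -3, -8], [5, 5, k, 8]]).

k = 2

Expanding along the row containing k, det(M) is linear in k: det(M) = (27)·k + (2061).
Set (27)·k + (2061) = 2115  ⇒  (27)·k = 54  ⇒  k = 2.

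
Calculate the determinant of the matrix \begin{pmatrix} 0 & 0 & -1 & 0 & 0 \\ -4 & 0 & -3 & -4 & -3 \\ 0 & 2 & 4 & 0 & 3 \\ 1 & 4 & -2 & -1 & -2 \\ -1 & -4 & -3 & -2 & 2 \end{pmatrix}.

-210

Expand along row 1 (it has 4 zeros):
  + (-1) · M_13   where M_13 = det([-4 0 -4 -3; 0 2 0 3; 1 4 -1 -2; -1 -4 -2 2]) = 210
det = (+1)·(-1)·(210) = -210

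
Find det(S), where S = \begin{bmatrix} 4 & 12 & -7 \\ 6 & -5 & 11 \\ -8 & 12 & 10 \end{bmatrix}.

-2728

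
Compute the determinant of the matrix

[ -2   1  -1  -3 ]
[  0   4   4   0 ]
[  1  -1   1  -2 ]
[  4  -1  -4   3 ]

Expand along row 2 (it has 2 zeros):
  + (4) · M_22   where M_22 = det([-2 -1 -3; 1 1 -2; 4 -4 3]) = 45
  − (4) · M_23   where M_23 = det([-2 1 -3; 1 -1 -2; 4 -1 3]) = -10
det = (+1)·(4)·(45) + (-1)·(4)·(-10) = 220

220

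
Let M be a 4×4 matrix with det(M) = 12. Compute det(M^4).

20736

det(M^4) = (det M)^4 = (12)^4 = 20736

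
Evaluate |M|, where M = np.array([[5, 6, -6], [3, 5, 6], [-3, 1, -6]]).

Expand along column 1:
  + 5 · |5 6; 1 -6| = 5·(-30 − 6) = -180
  − 3 · |6 -6; 1 -6| = −3·(-36 − (-6)) = 90
  + (-3) · |6 -6; 5 6| = (-3)·(36 − (-30)) = -198
Sum: (-180) + (90) + (-198) = -288

-288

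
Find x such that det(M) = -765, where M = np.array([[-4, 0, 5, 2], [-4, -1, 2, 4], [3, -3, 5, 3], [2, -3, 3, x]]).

Expanding along the column containing x, det(M) is linear in x: det(M) = (71)·x + (-268).
Set (71)·x + (-268) = -765  ⇒  (71)·x = -497  ⇒  x = -7.

x = -7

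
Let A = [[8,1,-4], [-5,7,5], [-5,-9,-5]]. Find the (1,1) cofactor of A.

Delete row 1 and column 1; the remaining 2×2 submatrix is [7 5; -9 -5].
Its determinant is 7·(-5) − 5·(-9) = 10.
The cofactor carries sign (−1)^(1+1) = +1, so C_{1,1} = +(10) = 10.

10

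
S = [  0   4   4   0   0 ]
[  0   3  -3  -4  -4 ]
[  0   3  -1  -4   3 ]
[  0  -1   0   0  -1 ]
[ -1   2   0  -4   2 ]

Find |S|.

Expand along column 1 (it has 4 zeros):
  + (-1) · M_51   where M_51 = det([4 4 0 0; 3 -3 -4 -4; 3 -1 -4 3; -1 0 0 -1]) = -144
det = (+1)·(-1)·(-144) = 144

|S| = 144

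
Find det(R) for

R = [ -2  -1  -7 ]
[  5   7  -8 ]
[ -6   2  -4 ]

Expand along column 1:
  + (-2) · |7 -8; 2 -4| = (-2)·(-28 − (-16)) = 24
  − 5 · |-1 -7; 2 -4| = −5·(4 − (-14)) = -90
  + (-6) · |-1 -7; 7 -8| = (-6)·(8 − (-49)) = -342
Sum: (24) + (-90) + (-342) = -408

-408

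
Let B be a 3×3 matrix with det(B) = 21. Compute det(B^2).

det(B^2) = (det B)^2 = (21)^2 = 441

441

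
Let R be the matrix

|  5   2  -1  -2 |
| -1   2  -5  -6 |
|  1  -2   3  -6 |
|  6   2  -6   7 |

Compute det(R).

Expand along row 1:
  + (5) · M_11   where M_11 = det([2 -5 -6; -2 3 -6; 2 -6 7]) = -76
  − (2) · M_12   where M_12 = det([-1 -5 -6; 1 3 -6; 6 -6 7]) = 374
  + (-1) · M_13   where M_13 = det([-1 2 -6; 1 -2 -6; 6 2 7]) = -168
  − (-2) · M_14   where M_14 = det([-1 2 -5; 1 -2 3; 6 2 -6]) = -28
det = (+1)·(5)·(-76) + (-1)·(2)·(374) + (+1)·(-1)·(-168) + (-1)·(-2)·(-28) = -1016

|R| = -1016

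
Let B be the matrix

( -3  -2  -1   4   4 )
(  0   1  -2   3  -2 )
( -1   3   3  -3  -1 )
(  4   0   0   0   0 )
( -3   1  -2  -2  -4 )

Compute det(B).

-260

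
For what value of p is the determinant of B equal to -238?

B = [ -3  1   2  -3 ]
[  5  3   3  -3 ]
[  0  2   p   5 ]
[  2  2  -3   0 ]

-8

Expanding along the column containing p, det(B) is linear in p: det(B) = (-36)·p + (-526).
Set (-36)·p + (-526) = -238  ⇒  (-36)·p = 288  ⇒  p = -8.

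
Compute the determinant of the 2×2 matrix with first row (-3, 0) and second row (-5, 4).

det = (-3)·4 − 0·(-5) = -12 − 0 = -12

-12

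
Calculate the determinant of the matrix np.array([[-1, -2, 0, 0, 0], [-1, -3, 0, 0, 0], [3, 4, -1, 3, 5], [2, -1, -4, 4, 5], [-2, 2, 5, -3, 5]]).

60

The matrix is block lower-triangular with a 2×2 block and a 3×3 block on the diagonal, so its determinant equals the product of the determinants of the diagonal blocks.
det of the 2×2 block = 1
det of the 3×3 block = 60
det = (1)·(60) = 60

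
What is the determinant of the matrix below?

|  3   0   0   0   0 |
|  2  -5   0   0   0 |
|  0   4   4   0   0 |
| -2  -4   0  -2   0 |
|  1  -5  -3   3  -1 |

The matrix is lower triangular, so the determinant is the product of the diagonal entries:
det = (3) · (-5) · (4) · (-2) · (-1) = -120

-120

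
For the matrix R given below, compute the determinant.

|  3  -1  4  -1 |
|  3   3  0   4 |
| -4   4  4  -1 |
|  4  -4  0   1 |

|R| = 272

Expand along column 3 (it has 2 zeros):
  + (4) · M_13   where M_13 = det([3 3 4; -4 4 -1; 4 -4 1]) = 0
  + (4) · M_33   where M_33 = det([3 -1 -1; 3 3 4; 4 -4 1]) = 68
det = (+1)·(4)·(0) + (+1)·(4)·(68) = 272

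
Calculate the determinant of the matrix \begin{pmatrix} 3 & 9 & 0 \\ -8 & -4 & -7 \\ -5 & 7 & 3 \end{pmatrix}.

Expand along column 3:
  − (-7) · |3 9; -5 7| = −(-7)·(21 − (-45)) = 462
  + 3 · |3 9; -8 -4| = 3·(-12 − (-72)) = 180
Sum: (462) + (180) = 642

642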